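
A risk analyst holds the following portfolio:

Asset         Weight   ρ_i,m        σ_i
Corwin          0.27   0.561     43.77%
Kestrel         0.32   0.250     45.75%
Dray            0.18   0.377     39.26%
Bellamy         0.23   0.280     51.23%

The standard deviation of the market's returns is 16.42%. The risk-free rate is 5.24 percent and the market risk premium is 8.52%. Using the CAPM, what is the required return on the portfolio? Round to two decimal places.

13.67%

β_Corwin = 0.561 × 43.77% / 16.42% = 1.4954
β_Kestrel = 0.250 × 45.75% / 16.42% = 0.6966
β_Dray = 0.377 × 39.26% / 16.42% = 0.9014
β_Bellamy = 0.280 × 51.23% / 16.42% = 0.8736
β_P = Σ w_i β_i = 0.27×1.4954 + 0.32×0.6966 + 0.18×0.9014 + 0.23×0.8736 = 0.9899
E(R_P) = R_f + β_P × MRP = 5.24% + 0.9899 × 8.52% = 13.67%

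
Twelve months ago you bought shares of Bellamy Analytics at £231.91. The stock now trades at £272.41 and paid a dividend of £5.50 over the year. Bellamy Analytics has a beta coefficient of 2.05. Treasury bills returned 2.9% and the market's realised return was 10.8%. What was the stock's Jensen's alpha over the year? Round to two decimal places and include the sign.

+0.74%

Realised HPR = (P1 + D1 − P0) / P0 = (272.41 + 5.50 − 231.91) / 231.91 = 46.00 / 231.91 = 19.8353%
MRP = 10.8% − 2.9% = 7.90%
CAPM required = R_f + β·MRP = 2.9% + 2.05 × 7.9% = 19.0950%
α = realised − required = 19.8353% − 19.0950% = +0.74%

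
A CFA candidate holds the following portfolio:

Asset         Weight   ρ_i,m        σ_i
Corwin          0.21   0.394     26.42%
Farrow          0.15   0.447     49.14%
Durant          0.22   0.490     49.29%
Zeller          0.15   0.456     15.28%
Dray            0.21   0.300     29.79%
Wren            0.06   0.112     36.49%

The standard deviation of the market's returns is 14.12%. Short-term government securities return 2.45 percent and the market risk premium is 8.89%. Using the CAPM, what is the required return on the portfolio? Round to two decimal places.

β_Corwin = 0.394 × 26.42% / 14.12% = 0.7372
β_Farrow = 0.447 × 49.14% / 14.12% = 1.5556
β_Durant = 0.490 × 49.29% / 14.12% = 1.7105
β_Zeller = 0.456 × 15.28% / 14.12% = 0.4935
β_Dray = 0.300 × 29.79% / 14.12% = 0.6329
β_Wren = 0.112 × 36.49% / 14.12% = 0.2894
β_P = Σ w_i β_i = 0.21×0.7372 + 0.15×1.5556 + 0.22×1.7105 + 0.15×0.4935 + 0.21×0.6329 + 0.06×0.2894 = 0.9888
E(R_P) = R_f + β_P × MRP = 2.45% + 0.9888 × 8.89% = 11.24%

11.24%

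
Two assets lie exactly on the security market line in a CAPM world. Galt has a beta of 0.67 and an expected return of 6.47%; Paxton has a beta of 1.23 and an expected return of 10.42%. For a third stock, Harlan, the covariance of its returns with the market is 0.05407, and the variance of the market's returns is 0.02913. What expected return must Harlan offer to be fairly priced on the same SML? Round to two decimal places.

14.84%

MRP = (10.42% − 6.47%) / (1.23 − 0.67) = 7.0536%
R_f = 6.47% − 0.67 × 7.0536% = 1.7441%
β_Harlan = Cov / Var(R_m) = 0.05407 / 0.02913 = 1.8562
E(R_Harlan) = R_f + β × MRP = 1.7441% + 1.8562 × 7.0536% = 14.84%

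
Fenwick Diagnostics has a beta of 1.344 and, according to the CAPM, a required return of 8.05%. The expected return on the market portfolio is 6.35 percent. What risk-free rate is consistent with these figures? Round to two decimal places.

E(R) = R_f + β(E(R_m) − R_f) = R_f(1 − β) + β·E(R_m)
8.05% = R_f × (1 − 1.344) + 1.344 × 6.35%
8.05% = R_f × -0.344 + 8.53440%
R_f = (8.05% − 8.53440%) / -0.344 = 1.41%

1.41%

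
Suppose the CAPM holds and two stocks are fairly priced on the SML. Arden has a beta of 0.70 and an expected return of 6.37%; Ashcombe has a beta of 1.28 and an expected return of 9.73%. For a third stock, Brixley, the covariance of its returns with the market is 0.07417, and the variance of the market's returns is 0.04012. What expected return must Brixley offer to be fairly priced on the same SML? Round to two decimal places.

MRP = (9.73% − 6.37%) / (1.28 − 0.70) = 5.7931%
R_f = 6.37% − 0.70 × 5.7931% = 2.3148%
β_Brixley = Cov / Var(R_m) = 0.07417 / 0.04012 = 1.8487
E(R_Brixley) = R_f + β × MRP = 2.3148% + 1.8487 × 5.7931% = 13.02%

13.02%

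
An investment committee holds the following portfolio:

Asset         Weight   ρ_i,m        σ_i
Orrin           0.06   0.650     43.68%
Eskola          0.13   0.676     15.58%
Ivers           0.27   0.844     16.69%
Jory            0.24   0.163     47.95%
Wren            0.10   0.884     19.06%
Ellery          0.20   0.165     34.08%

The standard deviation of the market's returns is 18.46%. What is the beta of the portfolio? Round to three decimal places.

0.626

β_Orrin = 0.650 × 43.68% / 18.46% = 1.5380
β_Eskola = 0.676 × 15.58% / 18.46% = 0.5705
β_Ivers = 0.844 × 16.69% / 18.46% = 0.7631
β_Jory = 0.163 × 47.95% / 18.46% = 0.4234
β_Wren = 0.884 × 19.06% / 18.46% = 0.9127
β_Ellery = 0.165 × 34.08% / 18.46% = 0.3046
β_P = Σ w_i β_i = 0.06×1.5380 + 0.13×0.5705 + 0.27×0.7631 + 0.24×0.4234 + 0.10×0.9127 + 0.20×0.3046 = 0.6263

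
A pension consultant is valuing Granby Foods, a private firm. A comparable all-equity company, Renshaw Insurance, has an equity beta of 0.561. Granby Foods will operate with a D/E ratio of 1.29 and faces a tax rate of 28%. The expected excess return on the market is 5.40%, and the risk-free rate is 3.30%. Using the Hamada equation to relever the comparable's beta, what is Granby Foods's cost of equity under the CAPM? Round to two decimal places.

9.14%

β_L = β_U × [1 + (1 − t)(D/E)] = 0.561 × [1 + (1 − 0.28) × 1.29]
    = 0.561 × [1 + 0.72 × 1.29] = 0.561 × 1.9288 = 1.0821
E(R) = R_f + β_L × MRP = 3.30% + 1.0821 × 5.40% = 9.14%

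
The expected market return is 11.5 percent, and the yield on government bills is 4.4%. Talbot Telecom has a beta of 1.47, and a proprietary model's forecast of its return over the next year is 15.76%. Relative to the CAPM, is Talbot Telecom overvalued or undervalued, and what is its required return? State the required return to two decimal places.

MRP = 11.5% − 4.4% = 7.10%
Required return = R_f + β·MRP = 4.4% + 1.47 × 7.1% = 14.84%
Forecast 15.76% > required 14.84% → the stock plots above the SML → undervalued.

Undervalued; required return 14.84%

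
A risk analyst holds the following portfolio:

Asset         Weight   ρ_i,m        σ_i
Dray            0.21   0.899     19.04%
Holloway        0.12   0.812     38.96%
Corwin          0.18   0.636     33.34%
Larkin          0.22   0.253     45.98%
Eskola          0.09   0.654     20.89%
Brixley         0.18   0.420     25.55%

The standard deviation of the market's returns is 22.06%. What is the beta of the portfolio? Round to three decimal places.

β_Dray = 0.899 × 19.04% / 22.06% = 0.7759
β_Holloway = 0.812 × 38.96% / 22.06% = 1.4341
β_Corwin = 0.636 × 33.34% / 22.06% = 0.9612
β_Larkin = 0.253 × 45.98% / 22.06% = 0.5273
β_Eskola = 0.654 × 20.89% / 22.06% = 0.6193
β_Brixley = 0.420 × 25.55% / 22.06% = 0.4864
β_P = Σ w_i β_i = 0.21×0.7759 + 0.12×1.4341 + 0.18×0.9612 + 0.22×0.5273 + 0.09×0.6193 + 0.18×0.4864 = 0.7673

0.767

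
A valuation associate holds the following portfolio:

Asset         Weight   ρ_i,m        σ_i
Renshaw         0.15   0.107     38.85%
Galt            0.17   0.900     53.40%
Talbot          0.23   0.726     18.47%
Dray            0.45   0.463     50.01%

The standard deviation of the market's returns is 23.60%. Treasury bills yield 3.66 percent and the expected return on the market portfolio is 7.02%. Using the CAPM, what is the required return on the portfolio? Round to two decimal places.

6.83%

β_Renshaw = 0.107 × 38.85% / 23.60% = 0.1761
β_Galt = 0.900 × 53.40% / 23.60% = 2.0364
β_Talbot = 0.726 × 18.47% / 23.60% = 0.5682
β_Dray = 0.463 × 50.01% / 23.60% = 0.9811
β_P = Σ w_i β_i = 0.15×0.1761 + 0.17×2.0364 + 0.23×0.5682 + 0.45×0.9811 = 0.9448
MRP = 7.02% − 3.66% = 3.36%
E(R_P) = R_f + β_P × MRP = 3.66% + 0.9448 × 3.36% = 6.83%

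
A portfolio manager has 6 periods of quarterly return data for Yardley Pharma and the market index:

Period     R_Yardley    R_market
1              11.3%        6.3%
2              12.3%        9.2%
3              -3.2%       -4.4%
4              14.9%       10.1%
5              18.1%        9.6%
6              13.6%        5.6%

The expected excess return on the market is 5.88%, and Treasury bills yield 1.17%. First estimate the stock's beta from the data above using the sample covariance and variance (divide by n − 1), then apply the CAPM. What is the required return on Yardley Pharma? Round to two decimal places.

Mean R_i = (11.3 + 12.3 − 3.2 + 14.9 + 18.1 + 13.6) / 6 = 11.1667%
Mean R_m = (6.3 + 9.2 − 4.4 + 10.1 + 9.6 + 5.6) / 6 = 6.0667%
Σ(R_i − R̄_i)(R_m − R̄_m) = 192.3733  ⇒  Cov = 192.3733 / 5 = 38.4747
Σ(R_m − R̄_m)² = 148.3933  ⇒  Var(R_m) = 148.3933 / 5 = 29.6787
β = Cov / Var(R_m) = 38.4747 / 29.6787 = 1.2964
E(R) = R_f + β × MRP = 1.17% + 1.2964 × 5.88% = 8.79%

8.79%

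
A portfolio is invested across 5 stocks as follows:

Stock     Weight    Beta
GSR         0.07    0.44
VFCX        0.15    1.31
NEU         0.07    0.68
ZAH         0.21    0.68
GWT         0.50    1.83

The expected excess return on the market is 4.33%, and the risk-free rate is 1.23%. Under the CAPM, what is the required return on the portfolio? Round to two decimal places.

β_P = Σ w_i β_i = 0.07×0.44 + 0.15×1.31 + 0.07×0.68 + 0.21×0.68 + 0.50×1.83 = 1.3327
E(R_P) = R_f + β_P × MRP = 1.23% + 1.3327 × 4.33% = 7.00%

7.00%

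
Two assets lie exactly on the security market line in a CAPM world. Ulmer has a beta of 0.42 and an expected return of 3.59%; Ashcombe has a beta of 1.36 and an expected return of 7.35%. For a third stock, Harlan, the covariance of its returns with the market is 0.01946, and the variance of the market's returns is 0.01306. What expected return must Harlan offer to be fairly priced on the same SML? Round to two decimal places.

MRP = (7.35% − 3.59%) / (1.36 − 0.42) = 4.0000%
R_f = 3.59% − 0.42 × 4.0000% = 1.9100%
β_Harlan = Cov / Var(R_m) = 0.01946 / 0.01306 = 1.4900
E(R_Harlan) = R_f + β × MRP = 1.9100% + 1.4900 × 4.0000% = 7.87%

7.87%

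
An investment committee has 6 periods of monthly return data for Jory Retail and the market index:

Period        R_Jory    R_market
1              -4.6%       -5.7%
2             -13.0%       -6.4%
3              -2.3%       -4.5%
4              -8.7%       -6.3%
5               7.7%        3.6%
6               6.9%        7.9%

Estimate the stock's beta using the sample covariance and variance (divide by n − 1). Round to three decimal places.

1.230

Mean R_i = (-4.6 − 13.0 − 2.3 − 8.7 + 7.7 + 6.9) / 6 = -2.3333%
Mean R_m = (-5.7 − 6.4 − 4.5 − 6.3 + 3.6 + 7.9) / 6 = -1.9000%
Σ(R_i − R̄_i)(R_m − R̄_m) = 230.2100  ⇒  Cov = 230.2100 / 5 = 46.0420
Σ(R_m − R̄_m)² = 187.1000  ⇒  Var(R_m) = 187.1000 / 5 = 37.4200
β = Cov / Var(R_m) = 46.0420 / 37.4200 = 1.2304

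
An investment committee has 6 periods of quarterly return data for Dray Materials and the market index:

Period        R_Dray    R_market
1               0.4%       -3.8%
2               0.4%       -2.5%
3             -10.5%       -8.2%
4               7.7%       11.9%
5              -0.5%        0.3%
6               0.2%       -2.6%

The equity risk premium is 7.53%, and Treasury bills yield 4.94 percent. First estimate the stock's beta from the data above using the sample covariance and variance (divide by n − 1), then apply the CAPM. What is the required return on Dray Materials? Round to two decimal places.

Mean R_i = (0.4 + 0.4 − 10.5 + 7.7 − 0.5 + 0.2) / 6 = -0.3833%
Mean R_m = (-3.8 − 2.5 − 8.2 + 11.9 + 0.3 − 2.6) / 6 = -0.8167%
Σ(R_i − R̄_i)(R_m − R̄_m) = 172.6617  ⇒  Cov = 172.6617 / 5 = 34.5323
Σ(R_m − R̄_m)² = 232.3883  ⇒  Var(R_m) = 232.3883 / 5 = 46.4777
β = Cov / Var(R_m) = 34.5323 / 46.4777 = 0.7430
E(R) = R_f + β × MRP = 4.94% + 0.7430 × 7.53% = 10.53%

10.53%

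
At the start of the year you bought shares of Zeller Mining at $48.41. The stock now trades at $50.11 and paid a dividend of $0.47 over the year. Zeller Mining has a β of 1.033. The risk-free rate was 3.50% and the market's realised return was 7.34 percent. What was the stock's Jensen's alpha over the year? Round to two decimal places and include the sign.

Realised HPR = (P1 + D1 − P0) / P0 = (50.11 + 0.47 − 48.41) / 48.41 = 2.17 / 48.41 = 4.4825%
MRP = 7.34% − 3.50% = 3.84%
CAPM required = R_f + β·MRP = 3.50% + 1.033 × 3.84% = 7.46672%
α = realised − required = 4.4825% − 7.46672% = -2.98%

-2.98%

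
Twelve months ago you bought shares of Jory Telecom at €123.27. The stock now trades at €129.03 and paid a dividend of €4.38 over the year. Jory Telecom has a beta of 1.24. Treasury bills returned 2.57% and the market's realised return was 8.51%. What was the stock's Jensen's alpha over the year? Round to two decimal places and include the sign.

-1.71%

Realised HPR = (P1 + D1 − P0) / P0 = (129.03 + 4.38 − 123.27) / 123.27 = 10.14 / 123.27 = 8.2258%
MRP = 8.51% − 2.57% = 5.94%
CAPM required = R_f + β·MRP = 2.57% + 1.24 × 5.94% = 9.9356%
α = realised − required = 8.2258% − 9.9356% = -1.71%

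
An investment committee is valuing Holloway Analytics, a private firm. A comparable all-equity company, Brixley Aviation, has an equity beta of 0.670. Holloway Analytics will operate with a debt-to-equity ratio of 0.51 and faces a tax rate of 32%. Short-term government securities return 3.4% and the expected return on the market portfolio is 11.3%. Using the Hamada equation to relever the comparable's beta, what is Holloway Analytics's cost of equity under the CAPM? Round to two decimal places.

β_L = β_U × [1 + (1 − t)(D/E)] = 0.670 × [1 + (1 − 0.32) × 0.51]
    = 0.670 × [1 + 0.68 × 0.51] = 0.670 × 1.3468 = 0.9024
MRP = 11.3% − 3.4% = 7.90%
E(R) = R_f + β_L × MRP = 3.4% + 0.9024 × 7.9% = 10.53%

10.53%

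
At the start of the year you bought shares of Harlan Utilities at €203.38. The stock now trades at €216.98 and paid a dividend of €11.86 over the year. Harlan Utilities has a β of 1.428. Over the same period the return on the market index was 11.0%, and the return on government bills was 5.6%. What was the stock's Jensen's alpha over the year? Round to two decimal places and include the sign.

Realised HPR = (P1 + D1 − P0) / P0 = (216.98 + 11.86 − 203.38) / 203.38 = 25.46 / 203.38 = 12.5184%
MRP = 11.0% − 5.6% = 5.40%
CAPM required = R_f + β·MRP = 5.6% + 1.428 × 5.4% = 13.3112%
α = realised − required = 12.5184% − 13.3112% = -0.79%

-0.79%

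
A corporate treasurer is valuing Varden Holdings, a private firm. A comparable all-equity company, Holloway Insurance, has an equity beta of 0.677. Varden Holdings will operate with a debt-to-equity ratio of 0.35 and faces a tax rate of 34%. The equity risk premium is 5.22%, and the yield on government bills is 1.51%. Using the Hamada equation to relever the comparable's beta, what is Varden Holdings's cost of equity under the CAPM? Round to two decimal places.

5.86%

β_L = β_U × [1 + (1 − t)(D/E)] = 0.677 × [1 + (1 − 0.34) × 0.35]
    = 0.677 × [1 + 0.66 × 0.35] = 0.677 × 1.2310 = 0.8334
E(R) = R_f + β_L × MRP = 1.51% + 0.8334 × 5.22% = 5.86%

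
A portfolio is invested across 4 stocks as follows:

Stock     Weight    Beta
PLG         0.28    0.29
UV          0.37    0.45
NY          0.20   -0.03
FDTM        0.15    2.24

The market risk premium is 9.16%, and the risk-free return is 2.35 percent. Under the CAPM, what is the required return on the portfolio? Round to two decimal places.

β_P = Σ w_i β_i = 0.28×0.29 + 0.37×0.45 + 0.20×-0.03 + 0.15×2.24 = 0.5777
E(R_P) = R_f + β_P × MRP = 2.35% + 0.5777 × 9.16% = 7.64%

7.64%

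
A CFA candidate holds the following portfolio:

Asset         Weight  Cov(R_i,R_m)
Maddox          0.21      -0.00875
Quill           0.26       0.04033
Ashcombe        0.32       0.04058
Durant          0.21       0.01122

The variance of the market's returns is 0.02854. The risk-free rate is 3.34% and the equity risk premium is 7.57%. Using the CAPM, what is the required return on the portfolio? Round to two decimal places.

9.70%

β_Maddox = -0.00875 / 0.02854 = -0.3066
β_Quill = 0.04033 / 0.02854 = 1.4131
β_Ashcombe = 0.04058 / 0.02854 = 1.4219
β_Durant = 0.01122 / 0.02854 = 0.3931
β_P = Σ w_i β_i = 0.21×-0.3066 + 0.26×1.4131 + 0.32×1.4219 + 0.21×0.3931 = 0.8406
E(R_P) = R_f + β_P × MRP = 3.34% + 0.8406 × 7.57% = 9.70%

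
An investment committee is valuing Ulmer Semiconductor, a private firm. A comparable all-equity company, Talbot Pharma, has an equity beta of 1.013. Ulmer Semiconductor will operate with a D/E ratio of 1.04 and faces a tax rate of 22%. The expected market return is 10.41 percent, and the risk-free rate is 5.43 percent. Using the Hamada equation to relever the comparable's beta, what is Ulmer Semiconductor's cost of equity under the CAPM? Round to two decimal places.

β_L = β_U × [1 + (1 − t)(D/E)] = 1.013 × [1 + (1 − 0.22) × 1.04]
    = 1.013 × [1 + 0.78 × 1.04] = 1.013 × 1.8112 = 1.8347
MRP = 10.41% − 5.43% = 4.98%
E(R) = R_f + β_L × MRP = 5.43% + 1.8347 × 4.98% = 14.57%

14.57%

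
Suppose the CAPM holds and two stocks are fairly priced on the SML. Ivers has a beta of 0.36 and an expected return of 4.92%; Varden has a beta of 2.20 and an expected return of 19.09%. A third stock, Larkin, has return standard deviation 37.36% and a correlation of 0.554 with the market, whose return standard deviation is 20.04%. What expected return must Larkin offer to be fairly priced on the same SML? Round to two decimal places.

MRP = (19.09% − 4.92%) / (2.20 − 0.36) = 7.7011%
R_f = 4.92% − 0.36 × 7.7011% = 2.1476%
β_Larkin = ρ·σ_i/σ_m = 0.554 × 37.36 / 20.04 = 1.0328
E(R_Larkin) = R_f + β × MRP = 2.1476% + 1.0328 × 7.7011% = 10.10%

10.10%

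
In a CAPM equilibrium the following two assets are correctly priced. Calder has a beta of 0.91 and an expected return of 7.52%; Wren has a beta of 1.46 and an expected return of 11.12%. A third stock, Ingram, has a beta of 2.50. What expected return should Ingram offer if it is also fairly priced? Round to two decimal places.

17.93%

MRP (SML slope) = (11.12% − 7.52%) / (1.46 − 0.91) = 3.60% / 0.55 = 6.5455%
R_f (intercept) = 7.52% − 0.91 × 6.5455% = 1.5636%
E(R_Ingram) = R_f + β × MRP = 1.5636% + 2.50 × 6.5455% = 17.93%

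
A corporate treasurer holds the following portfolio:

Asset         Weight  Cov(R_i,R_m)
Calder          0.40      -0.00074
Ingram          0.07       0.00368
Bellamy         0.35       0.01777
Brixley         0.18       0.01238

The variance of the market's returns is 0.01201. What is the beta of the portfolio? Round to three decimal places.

β_Calder = -0.00074 / 0.01201 = -0.0616
β_Ingram = 0.00368 / 0.01201 = 0.3064
β_Bellamy = 0.01777 / 0.01201 = 1.4796
β_Brixley = 0.01238 / 0.01201 = 1.0308
β_P = Σ w_i β_i = 0.40×-0.0616 + 0.07×0.3064 + 0.35×1.4796 + 0.18×1.0308 = 0.7002

0.700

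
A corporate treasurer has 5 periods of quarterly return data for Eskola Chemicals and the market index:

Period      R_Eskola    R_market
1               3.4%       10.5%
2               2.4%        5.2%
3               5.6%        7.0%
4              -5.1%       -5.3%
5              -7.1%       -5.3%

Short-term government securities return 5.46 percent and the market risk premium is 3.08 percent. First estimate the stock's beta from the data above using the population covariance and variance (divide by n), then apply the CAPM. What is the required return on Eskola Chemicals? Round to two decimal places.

7.68%

Mean R_i = (3.4 + 2.4 + 5.6 − 5.1 − 7.1) / 5 = -0.1600%
Mean R_m = (10.5 + 5.2 + 7.0 − 5.3 − 5.3) / 5 = 2.4200%
Σ(R_i − R̄_i)(R_m − R̄_m) = 153.9760  ⇒  Cov = 153.9760 / 5 = 30.7952
Σ(R_m − R̄_m)² = 213.1880  ⇒  Var(R_m) = 213.1880 / 5 = 42.6376
β = Cov / Var(R_m) = 30.7952 / 42.6376 = 0.7223
E(R) = R_f + β × MRP = 5.46% + 0.7223 × 3.08% = 7.68%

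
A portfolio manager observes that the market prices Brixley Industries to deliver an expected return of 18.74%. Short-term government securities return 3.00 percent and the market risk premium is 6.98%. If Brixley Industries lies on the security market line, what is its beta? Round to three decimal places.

β = (E(R) − R_f) / MRP = (18.74% − 3.00%) / 6.98% = 15.74% / 6.98% = 2.255

2.255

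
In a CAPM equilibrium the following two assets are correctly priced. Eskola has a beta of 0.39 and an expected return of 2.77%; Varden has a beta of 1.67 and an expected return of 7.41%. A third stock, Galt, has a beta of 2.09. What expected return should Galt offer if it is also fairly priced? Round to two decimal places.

8.93%

MRP (SML slope) = (7.41% − 2.77%) / (1.67 − 0.39) = 4.64% / 1.28 = 3.6250%
R_f (intercept) = 2.77% − 0.39 × 3.6250% = 1.3563%
E(R_Galt) = R_f + β × MRP = 1.3563% + 2.09 × 3.6250% = 8.93%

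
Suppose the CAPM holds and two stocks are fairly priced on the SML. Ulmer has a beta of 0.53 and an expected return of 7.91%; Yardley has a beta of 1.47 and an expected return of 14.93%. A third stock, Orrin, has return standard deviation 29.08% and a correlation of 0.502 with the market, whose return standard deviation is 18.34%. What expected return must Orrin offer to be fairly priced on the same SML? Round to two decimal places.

MRP = (14.93% − 7.91%) / (1.47 − 0.53) = 7.4681%
R_f = 7.91% − 0.53 × 7.4681% = 3.9519%
β_Orrin = ρ·σ_i/σ_m = 0.502 × 29.08 / 18.34 = 0.7960
E(R_Orrin) = R_f + β × MRP = 3.9519% + 0.7960 × 7.4681% = 9.90%

9.90%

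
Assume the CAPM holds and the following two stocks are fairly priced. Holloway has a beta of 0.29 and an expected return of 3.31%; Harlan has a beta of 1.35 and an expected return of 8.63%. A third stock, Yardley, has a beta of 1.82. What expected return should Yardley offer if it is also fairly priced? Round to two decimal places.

10.99%

MRP (SML slope) = (8.63% − 3.31%) / (1.35 − 0.29) = 5.32% / 1.06 = 5.0189%
R_f (intercept) = 3.31% − 0.29 × 5.0189% = 1.8545%
E(R_Yardley) = R_f + β × MRP = 1.8545% + 1.82 × 5.0189% = 10.99%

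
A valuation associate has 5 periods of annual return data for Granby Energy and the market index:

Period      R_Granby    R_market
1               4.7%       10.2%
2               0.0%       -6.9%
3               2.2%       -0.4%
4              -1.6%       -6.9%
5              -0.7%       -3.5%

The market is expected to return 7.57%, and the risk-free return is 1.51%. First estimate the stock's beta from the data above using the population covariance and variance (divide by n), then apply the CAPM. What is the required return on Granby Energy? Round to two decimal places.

3.55%

Mean R_i = (4.7 + 0.0 + 2.2 − 1.6 − 0.7) / 5 = 0.9200%
Mean R_m = (10.2 − 6.9 − 0.4 − 6.9 − 3.5) / 5 = -1.5000%
Σ(R_i − R̄_i)(R_m − R̄_m) = 67.4500  ⇒  Cov = 67.4500 / 5 = 13.4900
Σ(R_m − R̄_m)² = 200.4200  ⇒  Var(R_m) = 200.4200 / 5 = 40.0840
β = Cov / Var(R_m) = 13.4900 / 40.0840 = 0.3365
MRP = 7.57% − 1.51% = 6.06%
E(R) = R_f + β × MRP = 1.51% + 0.3365 × 6.06% = 3.55%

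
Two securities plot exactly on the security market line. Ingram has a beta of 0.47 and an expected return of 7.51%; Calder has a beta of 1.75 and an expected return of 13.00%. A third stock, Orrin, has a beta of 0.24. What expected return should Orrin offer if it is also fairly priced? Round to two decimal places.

6.52%

MRP (SML slope) = (13.00% − 7.51%) / (1.75 − 0.47) = 5.49% / 1.28 = 4.2891%
R_f (intercept) = 7.51% − 0.47 × 4.2891% = 5.4941%
E(R_Orrin) = R_f + β × MRP = 5.4941% + 0.24 × 4.2891% = 6.52%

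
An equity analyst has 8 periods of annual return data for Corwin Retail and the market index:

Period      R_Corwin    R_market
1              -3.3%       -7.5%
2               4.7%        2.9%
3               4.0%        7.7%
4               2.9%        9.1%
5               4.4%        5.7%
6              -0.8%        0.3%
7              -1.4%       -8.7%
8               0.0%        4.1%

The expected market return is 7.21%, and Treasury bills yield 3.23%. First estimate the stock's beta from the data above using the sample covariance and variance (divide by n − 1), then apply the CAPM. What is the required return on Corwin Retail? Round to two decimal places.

Mean R_i = (-3.3 + 4.7 + 4.0 + 2.9 + 4.4 − 0.8 − 1.4 + 0.0) / 8 = 1.3125%
Mean R_m = (-7.5 + 2.9 + 7.7 + 9.1 + 5.7 + 0.3 − 8.7 + 4.1) / 8 = 1.7000%
Σ(R_i − R̄_i)(R_m − R̄_m) = 114.7400  ⇒  Cov = 114.7400 / 7 = 16.3914
Σ(R_m − R̄_m)² = 308.7200  ⇒  Var(R_m) = 308.7200 / 7 = 44.1029
β = Cov / Var(R_m) = 16.3914 / 44.1029 = 0.3717
MRP = 7.21% − 3.23% = 3.98%
E(R) = R_f + β × MRP = 3.23% + 0.3717 × 3.98% = 4.71%

4.71%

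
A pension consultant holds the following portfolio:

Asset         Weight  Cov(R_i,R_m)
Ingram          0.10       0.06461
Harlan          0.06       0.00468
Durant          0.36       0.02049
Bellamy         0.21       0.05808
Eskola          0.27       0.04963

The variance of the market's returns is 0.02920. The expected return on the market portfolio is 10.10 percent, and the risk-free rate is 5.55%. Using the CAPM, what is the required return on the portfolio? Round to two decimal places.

β_Ingram = 0.06461 / 0.02920 = 2.2127
β_Harlan = 0.00468 / 0.02920 = 0.1603
β_Durant = 0.02049 / 0.02920 = 0.7017
β_Bellamy = 0.05808 / 0.02920 = 1.9890
β_Eskola = 0.04963 / 0.02920 = 1.6997
β_P = Σ w_i β_i = 0.10×2.2127 + 0.06×0.1603 + 0.36×0.7017 + 0.21×1.9890 + 0.27×1.6997 = 1.3601
MRP = 10.10% − 5.55% = 4.55%
E(R_P) = R_f + β_P × MRP = 5.55% + 1.3601 × 4.55% = 11.74%

11.74%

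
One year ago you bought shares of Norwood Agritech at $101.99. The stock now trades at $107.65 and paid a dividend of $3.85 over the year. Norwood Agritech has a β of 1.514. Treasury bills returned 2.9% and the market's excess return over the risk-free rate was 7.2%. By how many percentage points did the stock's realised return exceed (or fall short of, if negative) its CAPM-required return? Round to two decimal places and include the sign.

-4.48%

Realised HPR = (P1 + D1 − P0) / P0 = (107.65 + 3.85 − 101.99) / 101.99 = 9.51 / 101.99 = 9.3244%
CAPM required = R_f + β·MRP = 2.9% + 1.514 × 7.2% = 13.8008%
α = realised − required = 9.3244% − 13.8008% = -4.48%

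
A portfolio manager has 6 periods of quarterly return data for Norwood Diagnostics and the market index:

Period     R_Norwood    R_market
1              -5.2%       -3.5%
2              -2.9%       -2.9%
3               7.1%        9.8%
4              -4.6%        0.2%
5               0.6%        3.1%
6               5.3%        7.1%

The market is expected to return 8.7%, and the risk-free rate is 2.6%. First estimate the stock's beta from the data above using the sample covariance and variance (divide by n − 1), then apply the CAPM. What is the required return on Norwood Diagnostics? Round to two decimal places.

8.24%

Mean R_i = (-5.2 − 2.9 + 7.1 − 4.6 + 0.6 + 5.3) / 6 = 0.0500%
Mean R_m = (-3.5 − 2.9 + 9.8 + 0.2 + 3.1 + 7.1) / 6 = 2.3000%
Σ(R_i − R̄_i)(R_m − R̄_m) = 134.0700  ⇒  Cov = 134.0700 / 5 = 26.8140
Σ(R_m − R̄_m)² = 145.0200  ⇒  Var(R_m) = 145.0200 / 5 = 29.0040
β = Cov / Var(R_m) = 26.8140 / 29.0040 = 0.9245
MRP = 8.7% − 2.6% = 6.10%
E(R) = R_f + β × MRP = 2.6% + 0.9245 × 6.1% = 8.24%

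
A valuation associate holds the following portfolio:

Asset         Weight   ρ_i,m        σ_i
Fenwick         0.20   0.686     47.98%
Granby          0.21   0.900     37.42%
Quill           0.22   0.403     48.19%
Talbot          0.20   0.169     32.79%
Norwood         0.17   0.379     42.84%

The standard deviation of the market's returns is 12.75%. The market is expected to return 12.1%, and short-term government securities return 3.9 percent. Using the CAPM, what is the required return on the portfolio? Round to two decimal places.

β_Fenwick = 0.686 × 47.98% / 12.75% = 2.5815
β_Granby = 0.900 × 37.42% / 12.75% = 2.6414
β_Quill = 0.403 × 48.19% / 12.75% = 1.5232
β_Talbot = 0.169 × 32.79% / 12.75% = 0.4346
β_Norwood = 0.379 × 42.84% / 12.75% = 1.2734
β_P = Σ w_i β_i = 0.20×2.5815 + 0.21×2.6414 + 0.22×1.5232 + 0.20×0.4346 + 0.17×1.2734 = 1.7095
MRP = 12.1% − 3.9% = 8.20%
E(R_P) = R_f + β_P × MRP = 3.9% + 1.7095 × 8.2% = 17.92%

17.92%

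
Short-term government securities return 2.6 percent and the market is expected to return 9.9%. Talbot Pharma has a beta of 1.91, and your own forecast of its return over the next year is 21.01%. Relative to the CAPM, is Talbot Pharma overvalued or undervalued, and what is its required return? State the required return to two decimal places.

MRP = 9.9% − 2.6% = 7.30%
Required return = R_f + β·MRP = 2.6% + 1.91 × 7.3% = 16.54%
Forecast 21.01% > required 16.54% → the stock plots above the SML → undervalued.

Undervalued; required return 16.54%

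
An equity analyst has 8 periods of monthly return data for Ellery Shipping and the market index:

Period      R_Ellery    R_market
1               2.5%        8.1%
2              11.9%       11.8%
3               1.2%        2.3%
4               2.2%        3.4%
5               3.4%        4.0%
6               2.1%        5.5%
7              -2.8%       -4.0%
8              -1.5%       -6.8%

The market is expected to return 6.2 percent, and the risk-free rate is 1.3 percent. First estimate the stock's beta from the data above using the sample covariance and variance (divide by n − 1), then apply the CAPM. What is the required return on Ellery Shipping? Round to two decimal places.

4.35%

Mean R_i = (2.5 + 11.9 + 1.2 + 2.2 + 3.4 + 2.1 − 2.8 − 1.5) / 8 = 2.3750%
Mean R_m = (8.1 + 11.8 + 2.3 + 3.4 + 4.0 + 5.5 − 4.0 − 6.8) / 8 = 3.0375%
Σ(R_i − R̄_i)(R_m − R̄_m) = 159.7475  ⇒  Cov = 159.7475 / 7 = 22.8211
Σ(R_m − R̄_m)² = 256.3788  ⇒  Var(R_m) = 256.3788 / 7 = 36.6255
β = Cov / Var(R_m) = 22.8211 / 36.6255 = 0.6231
MRP = 6.2% − 1.3% = 4.90%
E(R) = R_f + β × MRP = 1.3% + 0.6231 × 4.9% = 4.35%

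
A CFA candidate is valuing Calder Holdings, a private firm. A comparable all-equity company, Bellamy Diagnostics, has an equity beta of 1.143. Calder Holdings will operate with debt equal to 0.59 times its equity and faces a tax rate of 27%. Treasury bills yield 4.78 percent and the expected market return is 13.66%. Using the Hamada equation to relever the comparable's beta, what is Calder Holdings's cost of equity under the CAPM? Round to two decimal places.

β_L = β_U × [1 + (1 − t)(D/E)] = 1.143 × [1 + (1 − 0.27) × 0.59]
    = 1.143 × [1 + 0.73 × 0.59] = 1.143 × 1.4307 = 1.6353
MRP = 13.66% − 4.78% = 8.88%
E(R) = R_f + β_L × MRP = 4.78% + 1.6353 × 8.88% = 19.30%

19.30%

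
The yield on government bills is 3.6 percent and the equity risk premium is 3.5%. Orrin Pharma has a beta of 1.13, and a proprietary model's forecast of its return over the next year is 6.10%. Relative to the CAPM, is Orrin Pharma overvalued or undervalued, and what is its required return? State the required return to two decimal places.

Overvalued; required return 7.56%

Required return = R_f + β·MRP = 3.6% + 1.13 × 3.5% = 7.56%
Forecast 6.10% < required 7.56% → the stock plots below the SML → overvalued.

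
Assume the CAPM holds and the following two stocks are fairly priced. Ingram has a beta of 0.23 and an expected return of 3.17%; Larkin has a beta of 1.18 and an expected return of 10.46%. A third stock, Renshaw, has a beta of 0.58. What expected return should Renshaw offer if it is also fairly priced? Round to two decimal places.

MRP (SML slope) = (10.46% − 3.17%) / (1.18 − 0.23) = 7.29% / 0.95 = 7.6737%
R_f (intercept) = 3.17% − 0.23 × 7.6737% = 1.4050%
E(R_Renshaw) = R_f + β × MRP = 1.4050% + 0.58 × 7.6737% = 5.86%

5.86%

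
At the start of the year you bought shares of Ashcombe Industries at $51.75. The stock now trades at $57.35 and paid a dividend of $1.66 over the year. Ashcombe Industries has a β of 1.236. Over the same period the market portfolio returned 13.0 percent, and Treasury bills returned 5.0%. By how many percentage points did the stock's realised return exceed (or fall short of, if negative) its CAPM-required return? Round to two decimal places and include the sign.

Realised HPR = (P1 + D1 − P0) / P0 = (57.35 + 1.66 − 51.75) / 51.75 = 7.26 / 51.75 = 14.0290%
MRP = 13.0% − 5.0% = 8.00%
CAPM required = R_f + β·MRP = 5.0% + 1.236 × 8.0% = 14.8880%
α = realised − required = 14.0290% − 14.8880% = -0.86%

-0.86%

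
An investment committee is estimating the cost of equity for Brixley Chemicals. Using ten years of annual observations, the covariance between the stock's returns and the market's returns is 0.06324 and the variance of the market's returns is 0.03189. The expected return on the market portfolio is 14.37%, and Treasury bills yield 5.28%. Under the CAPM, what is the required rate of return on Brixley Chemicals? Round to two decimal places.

β = Cov(R_i, R_m) / Var(R_m) = 0.06324 / 0.03189 = 1.9831
MRP = 14.37% − 5.28% = 9.09%
E(R) = R_f + β × MRP = 5.28% + 1.9831 × 9.09% = 23.31%

23.31%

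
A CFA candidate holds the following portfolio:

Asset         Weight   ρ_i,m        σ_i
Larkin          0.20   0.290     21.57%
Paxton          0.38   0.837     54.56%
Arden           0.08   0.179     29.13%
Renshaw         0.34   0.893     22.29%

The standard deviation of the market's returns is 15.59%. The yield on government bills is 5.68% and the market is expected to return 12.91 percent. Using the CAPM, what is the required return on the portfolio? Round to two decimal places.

17.64%

β_Larkin = 0.290 × 21.57% / 15.59% = 0.4012
β_Paxton = 0.837 × 54.56% / 15.59% = 2.9292
β_Arden = 0.179 × 29.13% / 15.59% = 0.3345
β_Renshaw = 0.893 × 22.29% / 15.59% = 1.2768
β_P = Σ w_i β_i = 0.20×0.4012 + 0.38×2.9292 + 0.08×0.3345 + 0.34×1.2768 = 1.6542
MRP = 12.91% − 5.68% = 7.23%
E(R_P) = R_f + β_P × MRP = 5.68% + 1.6542 × 7.23% = 17.64%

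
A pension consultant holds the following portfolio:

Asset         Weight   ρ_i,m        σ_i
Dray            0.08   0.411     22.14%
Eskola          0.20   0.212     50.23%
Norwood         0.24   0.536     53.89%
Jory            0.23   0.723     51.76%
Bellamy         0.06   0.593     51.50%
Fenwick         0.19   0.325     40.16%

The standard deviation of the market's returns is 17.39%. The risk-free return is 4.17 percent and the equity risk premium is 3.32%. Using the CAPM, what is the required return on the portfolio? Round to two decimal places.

8.51%

β_Dray = 0.411 × 22.14% / 17.39% = 0.5233
β_Eskola = 0.212 × 50.23% / 17.39% = 0.6123
β_Norwood = 0.536 × 53.89% / 17.39% = 1.6610
β_Jory = 0.723 × 51.76% / 17.39% = 2.1520
β_Bellamy = 0.593 × 51.50% / 17.39% = 1.7562
β_Fenwick = 0.325 × 40.16% / 17.39% = 0.7505
β_P = Σ w_i β_i = 0.08×0.5233 + 0.20×0.6123 + 0.24×1.6610 + 0.23×2.1520 + 0.06×1.7562 + 0.19×0.7505 = 1.3059
E(R_P) = R_f + β_P × MRP = 4.17% + 1.3059 × 3.32% = 8.51%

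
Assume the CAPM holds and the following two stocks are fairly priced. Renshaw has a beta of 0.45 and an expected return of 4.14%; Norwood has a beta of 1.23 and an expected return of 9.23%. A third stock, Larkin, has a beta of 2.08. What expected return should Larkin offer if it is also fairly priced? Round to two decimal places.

14.78%

MRP (SML slope) = (9.23% − 4.14%) / (1.23 − 0.45) = 5.09% / 0.78 = 6.5256%
R_f (intercept) = 4.14% − 0.45 × 6.5256% = 1.2035%
E(R_Larkin) = R_f + β × MRP = 1.2035% + 2.08 × 6.5256% = 14.78%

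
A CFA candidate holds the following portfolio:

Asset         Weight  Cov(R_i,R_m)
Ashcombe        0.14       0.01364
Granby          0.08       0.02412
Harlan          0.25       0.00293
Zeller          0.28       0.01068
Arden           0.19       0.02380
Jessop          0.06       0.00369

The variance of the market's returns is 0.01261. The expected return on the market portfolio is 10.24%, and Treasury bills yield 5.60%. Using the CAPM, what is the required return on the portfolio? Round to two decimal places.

10.13%

β_Ashcombe = 0.01364 / 0.01261 = 1.0817
β_Granby = 0.02412 / 0.01261 = 1.9128
β_Harlan = 0.00293 / 0.01261 = 0.2324
β_Zeller = 0.01068 / 0.01261 = 0.8469
β_Arden = 0.02380 / 0.01261 = 1.8874
β_Jessop = 0.00369 / 0.01261 = 0.2926
β_P = Σ w_i β_i = 0.14×1.0817 + 0.08×1.9128 + 0.25×0.2324 + 0.28×0.8469 + 0.19×1.8874 + 0.06×0.2926 = 0.9759
MRP = 10.24% − 5.60% = 4.64%
E(R_P) = R_f + β_P × MRP = 5.60% + 0.9759 × 4.64% = 10.13%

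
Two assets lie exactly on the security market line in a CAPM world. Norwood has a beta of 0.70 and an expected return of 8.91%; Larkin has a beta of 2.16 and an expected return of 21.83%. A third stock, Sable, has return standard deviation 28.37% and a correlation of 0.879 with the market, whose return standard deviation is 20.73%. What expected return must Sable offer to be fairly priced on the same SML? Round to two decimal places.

13.36%

MRP = (21.83% − 8.91%) / (2.16 − 0.70) = 8.8493%
R_f = 8.91% − 0.70 × 8.8493% = 2.7155%
β_Sable = ρ·σ_i/σ_m = 0.879 × 28.37 / 20.73 = 1.2030
E(R_Sable) = R_f + β × MRP = 2.7155% + 1.2030 × 8.8493% = 13.36%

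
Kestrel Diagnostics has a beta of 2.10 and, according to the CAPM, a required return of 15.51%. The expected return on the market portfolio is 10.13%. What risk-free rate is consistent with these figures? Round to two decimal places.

E(R) = R_f + β(E(R_m) − R_f) = R_f(1 − β) + β·E(R_m)
15.51% = R_f × (1 − 2.10) + 2.10 × 10.13%
15.51% = R_f × -1.10 + 21.2730%
R_f = (15.51% − 21.2730%) / -1.10 = 5.24%

5.24%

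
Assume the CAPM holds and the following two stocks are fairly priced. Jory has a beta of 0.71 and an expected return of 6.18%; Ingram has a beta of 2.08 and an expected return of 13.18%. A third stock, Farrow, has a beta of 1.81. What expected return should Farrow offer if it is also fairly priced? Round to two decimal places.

MRP (SML slope) = (13.18% − 6.18%) / (2.08 − 0.71) = 7.00% / 1.37 = 5.1095%
R_f (intercept) = 6.18% − 0.71 × 5.1095% = 2.5523%
E(R_Farrow) = R_f + β × MRP = 2.5523% + 1.81 × 5.1095% = 11.80%

11.80%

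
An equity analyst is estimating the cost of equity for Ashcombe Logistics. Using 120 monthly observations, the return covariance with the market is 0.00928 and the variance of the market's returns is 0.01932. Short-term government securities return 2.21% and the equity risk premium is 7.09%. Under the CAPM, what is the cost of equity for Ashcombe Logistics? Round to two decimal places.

5.62%

β = Cov(R_i, R_m) / Var(R_m) = 0.00928 / 0.01932 = 0.4803
E(R) = R_f + β × MRP = 2.21% + 0.4803 × 7.09% = 5.62%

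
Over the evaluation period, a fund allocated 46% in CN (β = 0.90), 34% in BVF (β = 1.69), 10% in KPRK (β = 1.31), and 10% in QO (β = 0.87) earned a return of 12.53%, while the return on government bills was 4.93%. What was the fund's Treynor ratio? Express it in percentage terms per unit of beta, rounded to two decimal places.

β_P = 0.46×0.90 + 0.34×1.69 + 0.10×1.31 + 0.10×0.87 = 1.2066
Treynor = (R_P − R_f) / β_P = (12.53% − 4.93%) / 1.2066 = 7.60% / 1.2066 = 6.30%

6.30%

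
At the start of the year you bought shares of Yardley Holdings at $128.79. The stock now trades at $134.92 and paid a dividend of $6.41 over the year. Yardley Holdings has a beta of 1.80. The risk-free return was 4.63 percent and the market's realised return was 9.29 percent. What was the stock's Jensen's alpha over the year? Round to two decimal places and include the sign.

Realised HPR = (P1 + D1 − P0) / P0 = (134.92 + 6.41 − 128.79) / 128.79 = 12.54 / 128.79 = 9.7368%
MRP = 9.29% − 4.63% = 4.66%
CAPM required = R_f + β·MRP = 4.63% + 1.80 × 4.66% = 13.0180%
α = realised − required = 9.7368% − 13.0180% = -3.28%

-3.28%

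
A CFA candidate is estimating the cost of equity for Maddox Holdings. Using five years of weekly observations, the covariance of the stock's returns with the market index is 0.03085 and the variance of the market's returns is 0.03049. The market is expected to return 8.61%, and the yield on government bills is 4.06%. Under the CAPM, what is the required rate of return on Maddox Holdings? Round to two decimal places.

8.66%

β = Cov(R_i, R_m) / Var(R_m) = 0.03085 / 0.03049 = 1.0118
MRP = 8.61% − 4.06% = 4.55%
E(R) = R_f + β × MRP = 4.06% + 1.0118 × 4.55% = 8.66%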